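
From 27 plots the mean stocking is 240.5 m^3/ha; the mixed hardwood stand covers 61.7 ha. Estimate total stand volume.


Formula: Total Volume = Mean Volume per ha * Total Area
Total Volume = 240.5 m^3/ha * 61.7 ha
Total Volume = 14839 m^3

14839


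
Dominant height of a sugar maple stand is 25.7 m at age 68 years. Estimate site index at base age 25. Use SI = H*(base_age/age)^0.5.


Formula: SI = H_dom * (base_age / age)^0.5
Age ratio = 25 / 68 = 0.36765
sqrt(age_ratio) = 0.60634
SI = 25.7 * 0.60634 = 15.6 m

15.6


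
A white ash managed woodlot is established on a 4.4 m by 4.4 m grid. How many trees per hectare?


Formula: TPH = 10000 m^2/ha / (spacing_x * spacing_y)
Area per tree = 4.4 m * 4.4 m = 19.36 m^2
TPH = 10000 / 19.36 = 517 trees/ha

517


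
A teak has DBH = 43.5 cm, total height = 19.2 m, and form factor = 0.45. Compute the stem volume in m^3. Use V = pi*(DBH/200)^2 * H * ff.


Formula: V = pi * (DBH/200)^2 * H * ff
Radius = DBH/200 = 43.5/200 = 0.2175 m
Radius^2 = 0.2175^2 = 0.04730625 m^2
V = pi * 0.04730625 * 19.2 * 0.45
V = 1.284 m^3

1.284


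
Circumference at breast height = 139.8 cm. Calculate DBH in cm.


Formula: DBH = C / pi
DBH = 139.8 / pi
pi = 3.14159...
DBH = 44.5 cm

44.5


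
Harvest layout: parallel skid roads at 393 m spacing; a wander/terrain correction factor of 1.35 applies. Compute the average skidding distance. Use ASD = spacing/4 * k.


Formula: ASD = (spacing / 4) * correction
Uncorrected distance = spacing / 4 = 393 / 4 = 98.25 m
ASD = 98.25 * 1.35 = 133 m

133


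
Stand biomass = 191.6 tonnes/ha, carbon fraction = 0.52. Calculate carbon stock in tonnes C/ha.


Formula: Carbon Stock = Biomass * Carbon Fraction
C = 191.6 t/ha * 0.52
C = 99.6 t C/ha

99.6


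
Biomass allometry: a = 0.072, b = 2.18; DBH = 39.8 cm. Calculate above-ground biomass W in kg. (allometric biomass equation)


Formula: W = a * DBH^b  (allometric power law)
DBH^b = 39.8^2.18 = 3074.2919
W = 0.072 * 3074.2919 = 221.3 kg

221.3


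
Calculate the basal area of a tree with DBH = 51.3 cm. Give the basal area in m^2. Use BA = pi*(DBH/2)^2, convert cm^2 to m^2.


Formula: BA = pi * (DBH/2)^2 / 10000  (cm^2 to m^2)
Radius = DBH/2 = 51.3/2 = 25.65 cm
BA = pi * 25.65^2 / 10000
   = 2066.9245 cm^2 / 10000
   = 0.2067 m^2

0.2067


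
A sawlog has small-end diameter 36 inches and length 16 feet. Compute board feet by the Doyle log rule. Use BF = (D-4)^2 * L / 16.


Doyle: BF = (D - 4)^2 * L / 16
Adjusted diameter = 36 - 4 = 32 in
(D-4)^2 = 32^2 = 1024
BF = 1024 * 16 / 16 = 1024 BF

1024


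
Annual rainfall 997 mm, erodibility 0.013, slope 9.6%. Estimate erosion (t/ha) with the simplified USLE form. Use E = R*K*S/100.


Formula: E = R * K * S / 100  (simplified USLE)
R * K = 997 * 0.013 = 12.961
E = 12.961 * 9.6 / 100 = 1.24 t/ha

1.24


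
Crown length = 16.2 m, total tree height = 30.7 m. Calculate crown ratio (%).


Formula: Crown Ratio = (Crown Length / Total Height) * 100
CR = (16.2 m / 30.7 m) * 100
CR = 0.5277 * 100 = 52.8%

52.8


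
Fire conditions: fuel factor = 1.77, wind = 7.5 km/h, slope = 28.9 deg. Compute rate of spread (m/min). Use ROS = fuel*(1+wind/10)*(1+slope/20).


Formula: ROS = fuel * (1 + wind/10) * (1 + slope/20)
Wind factor = 1 + 7.5/10 = 1.75
Slope factor = 1 + 28.9/20 = 2.445
ROS = 1.77 * 1.75 * 2.445 = 7.57 m/min

7.57


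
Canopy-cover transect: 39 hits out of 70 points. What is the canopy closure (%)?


Formula: Canopy closure = covered points / total points * 100
Closure = 39 / 70 * 100
Closure = 0.5571 * 100 = 55.7%

55.7


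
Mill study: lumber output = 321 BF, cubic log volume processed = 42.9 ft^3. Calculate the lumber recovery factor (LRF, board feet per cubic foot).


Formula: LRF = Lumber Output (BF) / Log Input (ft^3)
LRF = 321 BF / 42.9 ft^3
LRF = 7.48 BF/ft^3

7.48


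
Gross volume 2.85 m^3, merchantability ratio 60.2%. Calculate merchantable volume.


Formula: MV = V_total * (merchantable_pct / 100)
Merchantable fraction = 60.2% / 100 = 0.602
MV = 2.85 m^3 * 0.602 = 1.716 m^3

1.716


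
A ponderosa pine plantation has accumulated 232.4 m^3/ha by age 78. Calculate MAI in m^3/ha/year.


Formula: MAI = Total Volume / Stand Age
MAI = 232.4 m^3/ha / 78 years
MAI = 2.98 m^3/ha/year

2.98


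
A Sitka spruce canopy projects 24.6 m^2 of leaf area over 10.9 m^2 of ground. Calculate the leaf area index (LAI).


Formula: LAI = total leaf area / ground area  (dimensionless)
LAI = 24.6 m^2 / 10.9 m^2
LAI = 2.26

2.26


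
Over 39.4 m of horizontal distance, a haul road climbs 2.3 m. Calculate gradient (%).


Formula: Gradient = rise / run * 100
Gradient = 2.3 / 39.4 * 100 = 5.8%

5.8


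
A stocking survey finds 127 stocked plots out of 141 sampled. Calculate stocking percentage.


Formula: Stocking % = stocked plots / total plots * 100
Stocking = 127 / 141 * 100
Stocking = 0.9007 * 100 = 90.1%

90.1


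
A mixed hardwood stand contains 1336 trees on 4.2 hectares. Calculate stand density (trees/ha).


Formula: Stand Density = N_trees / Area_ha
Density = 1336 trees / 4.2 ha
Density = 318 trees/ha

318


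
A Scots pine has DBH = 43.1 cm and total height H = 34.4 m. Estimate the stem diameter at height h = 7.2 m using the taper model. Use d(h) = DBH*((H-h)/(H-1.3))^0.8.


Taper: d(h) = DBH * ((H - h) / (H - 1.3))^0.8
Numerator = H - h = 34.4 - 7.2 = 27.2 m
Denominator = H - 1.3 = 34.4 - 1.3 = 33.1 m
Ratio = 27.2 / 33.1 = 0.82175
d = 43.1 * 0.82175^0.8 = 36.8 cm

36.8


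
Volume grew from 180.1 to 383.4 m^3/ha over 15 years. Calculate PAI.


Formula: PAI = (V_T2 - V_T1) / (T2 - T1)
Volume increment = 383.4 - 180.1 = 203.3 m^3/ha
PAI = 203.3 / 15 = 13.55 m^3/ha/year

13.55


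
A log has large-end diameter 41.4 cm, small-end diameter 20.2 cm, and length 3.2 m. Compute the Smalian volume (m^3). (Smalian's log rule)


Smalian: V = (A1 + A2)/2 * L,  A = pi*(D/200)^2
A1 = pi*(41.4/200)^2 = 0.134614 m^2
A2 = pi*(20.2/200)^2 = 0.032047 m^2
V = (0.134614+0.032047)/2*3.2 = 0.2667 m^3

0.2667


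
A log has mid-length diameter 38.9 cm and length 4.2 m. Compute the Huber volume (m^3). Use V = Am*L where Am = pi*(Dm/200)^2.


Huber: V = Am * L,  Am = pi*(Dm/200)^2
Am = pi*(38.9/200)^2 = 0.118847 m^2
V = 0.118847*4.2 = 0.4992 m^3

0.4992


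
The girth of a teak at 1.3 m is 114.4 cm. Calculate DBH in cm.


Formula: DBH = C / pi
DBH = 114.4 / pi
pi = 3.14159...
DBH = 36.4 cm

36.4


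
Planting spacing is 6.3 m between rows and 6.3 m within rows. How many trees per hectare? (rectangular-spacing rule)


Formula: TPH = 10000 m^2/ha / (spacing_x * spacing_y)
Area per tree = 6.3 m * 6.3 m = 39.69 m^2
TPH = 10000 / 39.69 = 252 trees/ha

252


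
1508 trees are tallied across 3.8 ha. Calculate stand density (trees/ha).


Formula: Stand Density = N_trees / Area_ha
Density = 1508 trees / 3.8 ha
Density = 397 trees/ha

397


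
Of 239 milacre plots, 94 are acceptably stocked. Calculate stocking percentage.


Formula: Stocking % = stocked plots / total plots * 100
Stocking = 94 / 239 * 100
Stocking = 0.3933 * 100 = 39.3%

39.3


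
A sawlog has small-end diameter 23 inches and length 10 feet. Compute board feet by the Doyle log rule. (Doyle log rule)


Doyle: BF = (D - 4)^2 * L / 16
Adjusted diameter = 23 - 4 = 19 in
(D-4)^2 = 19^2 = 361
BF = 361 * 10 / 16 = 226 BF

226


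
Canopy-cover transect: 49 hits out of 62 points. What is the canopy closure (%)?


Formula: Canopy closure = covered points / total points * 100
Closure = 49 / 62 * 100
Closure = 0.7903 * 100 = 79.0%

79.0


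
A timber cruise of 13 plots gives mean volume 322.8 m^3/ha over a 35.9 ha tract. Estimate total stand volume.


Formula: Total Volume = Mean Volume per ha * Total Area
Total Volume = 322.8 m^3/ha * 35.9 ha
Total Volume = 11589 m^3

11589


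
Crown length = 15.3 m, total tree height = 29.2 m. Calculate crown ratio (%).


Formula: Crown Ratio = (Crown Length / Total Height) * 100
CR = (15.3 m / 29.2 m) * 100
CR = 0.524 * 100 = 52.4%

52.4


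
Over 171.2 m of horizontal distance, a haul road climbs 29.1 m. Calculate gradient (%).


Formula: Gradient = rise / run * 100
Gradient = 29.1 / 171.2 * 100 = 17.0%

17.0


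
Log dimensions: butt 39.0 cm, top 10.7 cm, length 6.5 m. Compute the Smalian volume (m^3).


Smalian: V = (A1 + A2)/2 * L,  A = pi*(D/200)^2
A1 = pi*(39.0/200)^2 = 0.119459 m^2
A2 = pi*(10.7/200)^2 = 0.008992 m^2
V = (0.119459+0.008992)/2*6.5 = 0.4175 m^3

0.4175


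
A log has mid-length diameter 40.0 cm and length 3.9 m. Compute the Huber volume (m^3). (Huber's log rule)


Huber: V = Am * L,  Am = pi*(Dm/200)^2
Am = pi*(40.0/200)^2 = 0.125664 m^2
V = 0.125664*3.9 = 0.4901 m^3

0.4901


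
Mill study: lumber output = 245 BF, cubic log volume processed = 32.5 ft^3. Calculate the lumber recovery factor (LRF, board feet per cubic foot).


Formula: LRF = Lumber Output (BF) / Log Input (ft^3)
LRF = 245 BF / 32.5 ft^3
LRF = 7.54 BF/ft^3

7.54


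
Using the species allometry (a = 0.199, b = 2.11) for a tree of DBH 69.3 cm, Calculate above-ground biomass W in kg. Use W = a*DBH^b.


Formula: W = a * DBH^b  (allometric power law)
DBH^b = 69.3^2.11 = 7655.034
W = 0.199 * 7655.034 = 1523.4 kg

1523.4


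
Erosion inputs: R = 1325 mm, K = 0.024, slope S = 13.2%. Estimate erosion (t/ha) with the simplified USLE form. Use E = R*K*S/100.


Formula: E = R * K * S / 100  (simplified USLE)
R * K = 1325 * 0.024 = 31.8
E = 31.8 * 13.2 / 100 = 4.2 t/ha

4.2


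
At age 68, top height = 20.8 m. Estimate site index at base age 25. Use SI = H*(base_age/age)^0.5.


Formula: SI = H_dom * (base_age / age)^0.5
Age ratio = 25 / 68 = 0.36765
sqrt(age_ratio) = 0.60634
SI = 20.8 * 0.60634 = 12.6 m

12.6


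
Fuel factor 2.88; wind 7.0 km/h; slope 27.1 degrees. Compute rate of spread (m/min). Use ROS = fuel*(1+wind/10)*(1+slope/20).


Formula: ROS = fuel * (1 + wind/10) * (1 + slope/20)
Wind factor = 1 + 7.0/10 = 1.7
Slope factor = 1 + 27.1/20 = 2.355
ROS = 2.88 * 1.7 * 2.355 = 11.53 m/min

11.53


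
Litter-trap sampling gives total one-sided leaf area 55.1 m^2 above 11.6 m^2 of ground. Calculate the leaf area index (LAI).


Formula: LAI = total leaf area / ground area  (dimensionless)
LAI = 55.1 m^2 / 11.6 m^2
LAI = 4.75

4.75


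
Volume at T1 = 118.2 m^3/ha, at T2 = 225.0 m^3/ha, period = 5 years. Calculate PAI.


Formula: PAI = (V_T2 - V_T1) / (T2 - T1)
Volume increment = 225.0 - 118.2 = 106.8 m^3/ha
PAI = 106.8 / 5 = 21.36 m^3/ha/year

21.36


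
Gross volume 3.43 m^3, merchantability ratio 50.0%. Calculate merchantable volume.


Formula: MV = V_total * (merchantable_pct / 100)
Merchantable fraction = 50.0% / 100 = 0.5
MV = 3.43 m^3 * 0.5 = 1.715 m^3

1.715


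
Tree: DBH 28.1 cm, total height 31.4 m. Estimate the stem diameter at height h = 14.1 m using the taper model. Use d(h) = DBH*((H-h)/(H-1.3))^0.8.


Taper: d(h) = DBH * ((H - h) / (H - 1.3))^0.8
Numerator = H - h = 31.4 - 14.1 = 17.3 m
Denominator = H - 1.3 = 31.4 - 1.3 = 30.1 m
Ratio = 17.3 / 30.1 = 0.57475
d = 28.1 * 0.57475^0.8 = 18.0 cm

18.0


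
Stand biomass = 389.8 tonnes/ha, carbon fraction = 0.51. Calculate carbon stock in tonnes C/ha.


Formula: Carbon Stock = Biomass * Carbon Fraction
C = 389.8 t/ha * 0.51
C = 198.8 t C/ha

198.8


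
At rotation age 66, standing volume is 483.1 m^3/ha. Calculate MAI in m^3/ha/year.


Formula: MAI = Total Volume / Stand Age
MAI = 483.1 m^3/ha / 66 years
MAI = 7.32 m^3/ha/year

7.32


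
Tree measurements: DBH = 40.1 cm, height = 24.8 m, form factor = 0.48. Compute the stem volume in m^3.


Formula: V = pi * (DBH/200)^2 * H * ff
Radius = DBH/200 = 40.1/200 = 0.2005 m
Radius^2 = 0.2005^2 = 0.04020025 m^2
V = pi * 0.04020025 * 24.8 * 0.48
V = 1.503 m^3

1.503


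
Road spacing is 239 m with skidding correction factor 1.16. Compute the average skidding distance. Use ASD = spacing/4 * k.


Formula: ASD = (spacing / 4) * correction
Uncorrected distance = spacing / 4 = 239 / 4 = 59.75 m
ASD = 59.75 * 1.16 = 69 m

69


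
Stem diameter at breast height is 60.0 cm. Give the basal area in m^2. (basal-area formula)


Formula: BA = pi * (DBH/2)^2 / 10000  (cm^2 to m^2)
Radius = DBH/2 = 60.0/2 = 30.0 cm
BA = pi * 30.0^2 / 10000
   = 2827.4334 cm^2 / 10000
   = 0.2827 m^2

0.2827


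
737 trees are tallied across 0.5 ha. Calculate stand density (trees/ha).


Formula: Stand Density = N_trees / Area_ha
Density = 737 trees / 0.5 ha
Density = 1474 trees/ha

1474


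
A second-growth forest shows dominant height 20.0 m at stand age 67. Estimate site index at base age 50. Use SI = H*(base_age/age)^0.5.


Formula: SI = H_dom * (base_age / age)^0.5
Age ratio = 50 / 67 = 0.74627
sqrt(age_ratio) = 0.86387
SI = 20.0 * 0.86387 = 17.3 m

17.3


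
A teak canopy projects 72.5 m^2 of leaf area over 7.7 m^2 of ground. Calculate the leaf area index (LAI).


Formula: LAI = total leaf area / ground area  (dimensionless)
LAI = 72.5 m^2 / 7.7 m^2
LAI = 9.42

9.42


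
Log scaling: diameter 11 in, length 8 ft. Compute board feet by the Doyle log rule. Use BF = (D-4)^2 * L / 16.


Doyle: BF = (D - 4)^2 * L / 16
Adjusted diameter = 11 - 4 = 7 in
(D-4)^2 = 7^2 = 49
BF = 49 * 8 / 16 = 25 BF

25


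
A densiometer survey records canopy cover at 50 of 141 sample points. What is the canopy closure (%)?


Formula: Canopy closure = covered points / total points * 100
Closure = 50 / 141 * 100
Closure = 0.3546 * 100 = 35.5%

35.5


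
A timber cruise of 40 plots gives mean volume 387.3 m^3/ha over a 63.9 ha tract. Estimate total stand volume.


Formula: Total Volume = Mean Volume per ha * Total Area
Total Volume = 387.3 m^3/ha * 63.9 ha
Total Volume = 24748 m^3

24748


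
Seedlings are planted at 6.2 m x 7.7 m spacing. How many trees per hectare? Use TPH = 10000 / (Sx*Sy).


Formula: TPH = 10000 m^2/ha / (spacing_x * spacing_y)
Area per tree = 6.2 m * 7.7 m = 47.74 m^2
TPH = 10000 / 47.74 = 209 trees/ha

209


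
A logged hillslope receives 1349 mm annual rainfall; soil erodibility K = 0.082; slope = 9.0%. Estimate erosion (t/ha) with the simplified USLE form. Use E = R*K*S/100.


Formula: E = R * K * S / 100  (simplified USLE)
R * K = 1349 * 0.082 = 110.618
E = 110.618 * 9.0 / 100 = 9.96 t/ha

9.96


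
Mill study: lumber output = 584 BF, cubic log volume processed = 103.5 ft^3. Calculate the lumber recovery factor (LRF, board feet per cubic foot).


Formula: LRF = Lumber Output (BF) / Log Input (ft^3)
LRF = 584 BF / 103.5 ft^3
LRF = 5.64 BF/ft^3

5.64


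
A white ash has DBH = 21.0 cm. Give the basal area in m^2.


Formula: BA = pi * (DBH/2)^2 / 10000  (cm^2 to m^2)
Radius = DBH/2 = 21.0/2 = 10.5 cm
BA = pi * 10.5^2 / 10000
   = 346.3606 cm^2 / 10000
   = 0.0346 m^2

0.0346


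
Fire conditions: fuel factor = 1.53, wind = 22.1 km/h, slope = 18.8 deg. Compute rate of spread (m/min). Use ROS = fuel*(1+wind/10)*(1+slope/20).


Formula: ROS = fuel * (1 + wind/10) * (1 + slope/20)
Wind factor = 1 + 22.1/10 = 3.21
Slope factor = 1 + 18.8/20 = 1.94
ROS = 1.53 * 3.21 * 1.94 = 9.53 m/min

9.53


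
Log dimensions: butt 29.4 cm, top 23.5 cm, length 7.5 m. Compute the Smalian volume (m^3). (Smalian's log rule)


Smalian: V = (A1 + A2)/2 * L,  A = pi*(D/200)^2
A1 = pi*(29.4/200)^2 = 0.067887 m^2
A2 = pi*(23.5/200)^2 = 0.043374 m^2
V = (0.067887+0.043374)/2*7.5 = 0.4172 m^3

0.4172


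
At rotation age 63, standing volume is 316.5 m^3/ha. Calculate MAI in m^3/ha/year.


Formula: MAI = Total Volume / Stand Age
MAI = 316.5 m^3/ha / 63 years
MAI = 5.02 m^3/ha/year

5.02


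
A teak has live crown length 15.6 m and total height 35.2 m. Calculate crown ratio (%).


Formula: Crown Ratio = (Crown Length / Total Height) * 100
CR = (15.6 m / 35.2 m) * 100
CR = 0.4432 * 100 = 44.3%

44.3


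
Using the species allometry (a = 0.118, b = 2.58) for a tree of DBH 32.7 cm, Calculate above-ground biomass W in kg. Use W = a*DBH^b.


Formula: W = a * DBH^b  (allometric power law)
DBH^b = 32.7^2.58 = 8082.2672
W = 0.118 * 8082.2672 = 953.7 kg

953.7


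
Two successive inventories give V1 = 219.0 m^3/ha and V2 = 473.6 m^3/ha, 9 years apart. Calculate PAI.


Formula: PAI = (V_T2 - V_T1) / (T2 - T1)
Volume increment = 473.6 - 219.0 = 254.6 m^3/ha
PAI = 254.6 / 9 = 28.29 m^3/ha/year

28.29


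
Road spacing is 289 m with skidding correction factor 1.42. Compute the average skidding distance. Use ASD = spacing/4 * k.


Formula: ASD = (spacing / 4) * correction
Uncorrected distance = spacing / 4 = 289 / 4 = 72.25 m
ASD = 72.25 * 1.42 = 103 m

103


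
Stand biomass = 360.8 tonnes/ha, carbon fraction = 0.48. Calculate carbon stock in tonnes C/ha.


Formula: Carbon Stock = Biomass * Carbon Fraction
C = 360.8 t/ha * 0.48
C = 173.2 t C/ha

173.2


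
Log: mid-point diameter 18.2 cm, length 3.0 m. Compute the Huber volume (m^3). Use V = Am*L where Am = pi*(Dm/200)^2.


Huber: V = Am * L,  Am = pi*(Dm/200)^2
Am = pi*(18.2/200)^2 = 0.026016 m^2
V = 0.026016*3.0 = 0.078 m^3

0.078


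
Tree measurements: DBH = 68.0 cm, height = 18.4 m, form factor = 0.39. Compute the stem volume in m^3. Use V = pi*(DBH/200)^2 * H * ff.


Formula: V = pi * (DBH/200)^2 * H * ff
Radius = DBH/200 = 68.0/200 = 0.34 m
Radius^2 = 0.34^2 = 0.1156 m^2
V = pi * 0.1156 * 18.4 * 0.39
V = 2.606 m^3

2.606


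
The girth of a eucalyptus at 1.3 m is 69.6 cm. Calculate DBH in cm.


Formula: DBH = C / pi
DBH = 69.6 / pi
pi = 3.14159...
DBH = 22.2 cm

22.2


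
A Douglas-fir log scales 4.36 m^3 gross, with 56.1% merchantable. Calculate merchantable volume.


Formula: MV = V_total * (merchantable_pct / 100)
Merchantable fraction = 56.1% / 100 = 0.561
MV = 4.36 m^3 * 0.561 = 2.446 m^3

2.446


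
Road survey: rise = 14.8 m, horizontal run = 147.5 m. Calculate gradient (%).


Formula: Gradient = rise / run * 100
Gradient = 14.8 / 147.5 * 100 = 10.0%

10.0


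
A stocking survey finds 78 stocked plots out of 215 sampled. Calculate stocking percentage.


Formula: Stocking % = stocked plots / total plots * 100
Stocking = 78 / 215 * 100
Stocking = 0.3628 * 100 = 36.3%

36.3


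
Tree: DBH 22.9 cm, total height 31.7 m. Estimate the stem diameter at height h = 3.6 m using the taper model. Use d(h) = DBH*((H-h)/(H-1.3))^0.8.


Taper: d(h) = DBH * ((H - h) / (H - 1.3))^0.8
Numerator = H - h = 31.7 - 3.6 = 28.1 m
Denominator = H - 1.3 = 31.7 - 1.3 = 30.4 m
Ratio = 28.1 / 30.4 = 0.92434
d = 22.9 * 0.92434^0.8 = 21.5 cm

21.5


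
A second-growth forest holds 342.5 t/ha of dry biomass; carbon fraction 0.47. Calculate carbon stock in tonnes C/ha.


Formula: Carbon Stock = Biomass * Carbon Fraction
C = 342.5 t/ha * 0.47
C = 161.0 t C/ha

161.0


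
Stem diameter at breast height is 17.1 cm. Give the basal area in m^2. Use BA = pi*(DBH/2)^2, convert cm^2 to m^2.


Formula: BA = pi * (DBH/2)^2 / 10000  (cm^2 to m^2)
Radius = DBH/2 = 17.1/2 = 8.55 cm
BA = pi * 8.55^2 / 10000
   = 229.6583 cm^2 / 10000
   = 0.023 m^2

0.023


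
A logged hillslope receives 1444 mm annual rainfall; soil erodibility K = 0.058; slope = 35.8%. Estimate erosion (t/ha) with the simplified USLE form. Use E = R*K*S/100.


Formula: E = R * K * S / 100  (simplified USLE)
R * K = 1444 * 0.058 = 83.752
E = 83.752 * 35.8 / 100 = 29.98 t/ha

29.98


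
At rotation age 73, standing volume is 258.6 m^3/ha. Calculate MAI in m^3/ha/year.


Formula: MAI = Total Volume / Stand Age
MAI = 258.6 m^3/ha / 73 years
MAI = 3.54 m^3/ha/year

3.54


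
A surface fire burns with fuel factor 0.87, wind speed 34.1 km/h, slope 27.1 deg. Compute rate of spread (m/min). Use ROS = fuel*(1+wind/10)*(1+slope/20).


Formula: ROS = fuel * (1 + wind/10) * (1 + slope/20)
Wind factor = 1 + 34.1/10 = 4.41
Slope factor = 1 + 27.1/20 = 2.355
ROS = 0.87 * 4.41 * 2.355 = 9.04 m/min

9.04


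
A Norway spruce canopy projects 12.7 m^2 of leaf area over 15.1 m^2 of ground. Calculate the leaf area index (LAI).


Formula: LAI = total leaf area / ground area  (dimensionless)
LAI = 12.7 m^2 / 15.1 m^2
LAI = 0.84

0.84


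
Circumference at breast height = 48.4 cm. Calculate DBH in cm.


Formula: DBH = C / pi
DBH = 48.4 / pi
pi = 3.14159...
DBH = 15.4 cm

15.4


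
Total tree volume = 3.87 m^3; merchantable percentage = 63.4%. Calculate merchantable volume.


Formula: MV = V_total * (merchantable_pct / 100)
Merchantable fraction = 63.4% / 100 = 0.634
MV = 3.87 m^3 * 0.634 = 2.454 m^3

2.454


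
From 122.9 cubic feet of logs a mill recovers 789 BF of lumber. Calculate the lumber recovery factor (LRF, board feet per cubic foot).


Formula: LRF = Lumber Output (BF) / Log Input (ft^3)
LRF = 789 BF / 122.9 ft^3
LRF = 6.42 BF/ft^3

6.42


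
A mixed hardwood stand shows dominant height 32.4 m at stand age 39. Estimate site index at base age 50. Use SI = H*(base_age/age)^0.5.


Formula: SI = H_dom * (base_age / age)^0.5
Age ratio = 50 / 39 = 1.28205
sqrt(age_ratio) = 1.13228
SI = 32.4 * 1.13228 = 36.7 m

36.7


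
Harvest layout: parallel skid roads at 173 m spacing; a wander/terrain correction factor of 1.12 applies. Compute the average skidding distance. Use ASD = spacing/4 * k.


Formula: ASD = (spacing / 4) * correction
Uncorrected distance = spacing / 4 = 173 / 4 = 43.25 m
ASD = 43.25 * 1.12 = 48 m

48


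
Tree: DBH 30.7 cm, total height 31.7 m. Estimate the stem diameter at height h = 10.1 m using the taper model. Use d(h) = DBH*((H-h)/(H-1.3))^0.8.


Taper: d(h) = DBH * ((H - h) / (H - 1.3))^0.8
Numerator = H - h = 31.7 - 10.1 = 21.6 m
Denominator = H - 1.3 = 31.7 - 1.3 = 30.4 m
Ratio = 21.6 / 30.4 = 0.71053
d = 30.7 * 0.71053^0.8 = 23.4 cm

23.4


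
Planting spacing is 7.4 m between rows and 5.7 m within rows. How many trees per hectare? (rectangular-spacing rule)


Formula: TPH = 10000 m^2/ha / (spacing_x * spacing_y)
Area per tree = 7.4 m * 5.7 m = 42.18 m^2
TPH = 10000 / 42.18 = 237 trees/ha

237


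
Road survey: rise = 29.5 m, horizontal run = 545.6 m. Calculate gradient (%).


Formula: Gradient = rise / run * 100
Gradient = 29.5 / 545.6 * 100 = 5.4%

5.4


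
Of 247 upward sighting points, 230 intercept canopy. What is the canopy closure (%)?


Formula: Canopy closure = covered points / total points * 100
Closure = 230 / 247 * 100
Closure = 0.9312 * 100 = 93.1%

93.1


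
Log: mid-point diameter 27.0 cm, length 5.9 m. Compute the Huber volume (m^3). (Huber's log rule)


Huber: V = Am * L,  Am = pi*(Dm/200)^2
Am = pi*(27.0/200)^2 = 0.057256 m^2
V = 0.057256*5.9 = 0.3378 m^3

0.3378


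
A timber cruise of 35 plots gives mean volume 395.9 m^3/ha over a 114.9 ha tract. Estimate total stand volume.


Formula: Total Volume = Mean Volume per ha * Total Area
Total Volume = 395.9 m^3/ha * 114.9 ha
Total Volume = 45489 m^3

45489


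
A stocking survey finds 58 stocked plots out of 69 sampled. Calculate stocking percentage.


Formula: Stocking % = stocked plots / total plots * 100
Stocking = 58 / 69 * 100
Stocking = 0.8406 * 100 = 84.1%

84.1


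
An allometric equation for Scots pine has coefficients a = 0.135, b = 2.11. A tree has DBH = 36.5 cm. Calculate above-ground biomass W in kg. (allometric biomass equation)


Formula: W = a * DBH^b  (allometric power law)
DBH^b = 36.5^2.11 = 1978.9642
W = 0.135 * 1978.9642 = 267.2 kg

267.2


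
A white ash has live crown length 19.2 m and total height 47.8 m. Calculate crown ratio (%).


Formula: Crown Ratio = (Crown Length / Total Height) * 100
CR = (19.2 m / 47.8 m) * 100
CR = 0.4017 * 100 = 40.2%

40.2


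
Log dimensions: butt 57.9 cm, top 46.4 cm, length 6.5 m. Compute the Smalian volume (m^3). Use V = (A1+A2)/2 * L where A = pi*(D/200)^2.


Smalian: V = (A1 + A2)/2 * L,  A = pi*(D/200)^2
A1 = pi*(57.9/200)^2 = 0.263298 m^2
A2 = pi*(46.4/200)^2 = 0.169093 m^2
V = (0.263298+0.169093)/2*6.5 = 1.4053 m^3

1.4053


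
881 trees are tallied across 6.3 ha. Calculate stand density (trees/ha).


Formula: Stand Density = N_trees / Area_ha
Density = 881 trees / 6.3 ha
Density = 140 trees/ha

140


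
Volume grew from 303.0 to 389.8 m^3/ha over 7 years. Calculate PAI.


Formula: PAI = (V_T2 - V_T1) / (T2 - T1)
Volume increment = 389.8 - 303.0 = 86.8 m^3/ha
PAI = 86.8 / 7 = 12.4 m^3/ha/year

12.4


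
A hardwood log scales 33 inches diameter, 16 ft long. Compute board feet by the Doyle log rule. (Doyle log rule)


Doyle: BF = (D - 4)^2 * L / 16
Adjusted diameter = 33 - 4 = 29 in
(D-4)^2 = 29^2 = 841
BF = 841 * 16 / 16 = 841 BF

841


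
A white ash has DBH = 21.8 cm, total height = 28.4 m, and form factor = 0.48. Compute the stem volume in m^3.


Formula: V = pi * (DBH/200)^2 * H * ff
Radius = DBH/200 = 21.8/200 = 0.109 m
Radius^2 = 0.109^2 = 0.011881 m^2
V = pi * 0.011881 * 28.4 * 0.48
V = 0.509 m^3

0.509


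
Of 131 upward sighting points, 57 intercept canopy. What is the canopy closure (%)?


Formula: Canopy closure = covered points / total points * 100
Closure = 57 / 131 * 100
Closure = 0.4351 * 100 = 43.5%

43.5


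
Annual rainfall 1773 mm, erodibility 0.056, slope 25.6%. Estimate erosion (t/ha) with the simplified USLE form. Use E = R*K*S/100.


Formula: E = R * K * S / 100  (simplified USLE)
R * K = 1773 * 0.056 = 99.288
E = 99.288 * 25.6 / 100 = 25.42 t/ha

25.42


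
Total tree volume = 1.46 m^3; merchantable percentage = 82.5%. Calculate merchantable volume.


Formula: MV = V_total * (merchantable_pct / 100)
Merchantable fraction = 82.5% / 100 = 0.825
MV = 1.46 m^3 * 0.825 = 1.205 m^3

1.205


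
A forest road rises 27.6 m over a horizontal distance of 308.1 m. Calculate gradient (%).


Formula: Gradient = rise / run * 100
Gradient = 27.6 / 308.1 * 100 = 9.0%

9.0


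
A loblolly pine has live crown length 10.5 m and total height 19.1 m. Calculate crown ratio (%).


Formula: Crown Ratio = (Crown Length / Total Height) * 100
CR = (10.5 m / 19.1 m) * 100
CR = 0.5497 * 100 = 55.0%

55.0


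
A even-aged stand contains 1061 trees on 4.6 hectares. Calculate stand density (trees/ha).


Formula: Stand Density = N_trees / Area_ha
Density = 1061 trees / 4.6 ha
Density = 231 trees/ha

231


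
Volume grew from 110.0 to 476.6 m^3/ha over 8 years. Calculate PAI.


Formula: PAI = (V_T2 - V_T1) / (T2 - T1)
Volume increment = 476.6 - 110.0 = 366.6 m^3/ha
PAI = 366.6 / 8 = 45.83 m^3/ha/year

45.83


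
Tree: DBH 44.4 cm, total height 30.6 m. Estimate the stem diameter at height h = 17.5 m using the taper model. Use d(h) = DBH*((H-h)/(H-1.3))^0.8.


Taper: d(h) = DBH * ((H - h) / (H - 1.3))^0.8
Numerator = H - h = 30.6 - 17.5 = 13.1 m
Denominator = H - 1.3 = 30.6 - 1.3 = 29.3 m
Ratio = 13.1 / 29.3 = 0.4471
d = 44.4 * 0.4471^0.8 = 23.3 cm

23.3


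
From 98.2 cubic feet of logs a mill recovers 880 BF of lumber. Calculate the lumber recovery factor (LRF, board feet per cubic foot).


Formula: LRF = Lumber Output (BF) / Log Input (ft^3)
LRF = 880 BF / 98.2 ft^3
LRF = 8.96 BF/ft^3

8.96


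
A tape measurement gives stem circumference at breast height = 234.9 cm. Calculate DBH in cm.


Formula: DBH = C / pi
DBH = 234.9 / pi
pi = 3.14159...
DBH = 74.8 cm

74.8


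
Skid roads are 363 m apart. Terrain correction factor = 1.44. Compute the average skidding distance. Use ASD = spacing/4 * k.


Formula: ASD = (spacing / 4) * correction
Uncorrected distance = spacing / 4 = 363 / 4 = 90.75 m
ASD = 90.75 * 1.44 = 131 m

131


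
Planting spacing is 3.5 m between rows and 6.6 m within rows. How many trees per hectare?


Formula: TPH = 10000 m^2/ha / (spacing_x * spacing_y)
Area per tree = 3.5 m * 6.6 m = 23.1 m^2
TPH = 10000 / 23.1 = 433 trees/ha

433


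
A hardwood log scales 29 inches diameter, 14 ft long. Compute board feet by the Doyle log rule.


Doyle: BF = (D - 4)^2 * L / 16
Adjusted diameter = 29 - 4 = 25 in
(D-4)^2 = 25^2 = 625
BF = 625 * 14 / 16 = 547 BF

547


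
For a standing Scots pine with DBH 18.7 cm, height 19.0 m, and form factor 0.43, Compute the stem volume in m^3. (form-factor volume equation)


Formula: V = pi * (DBH/200)^2 * H * ff
Radius = DBH/200 = 18.7/200 = 0.0935 m
Radius^2 = 0.0935^2 = 0.00874225 m^2
V = pi * 0.00874225 * 19.0 * 0.43
V = 0.224 m^3

0.224


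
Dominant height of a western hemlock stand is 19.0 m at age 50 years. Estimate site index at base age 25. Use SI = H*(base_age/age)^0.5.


Formula: SI = H_dom * (base_age / age)^0.5
Age ratio = 25 / 50 = 0.5
sqrt(age_ratio) = 0.70711
SI = 19.0 * 0.70711 = 13.4 m

13.4


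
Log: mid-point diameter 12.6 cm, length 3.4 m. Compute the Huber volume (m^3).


Huber: V = Am * L,  Am = pi*(Dm/200)^2
Am = pi*(12.6/200)^2 = 0.012469 m^2
V = 0.012469*3.4 = 0.0424 m^3

0.0424


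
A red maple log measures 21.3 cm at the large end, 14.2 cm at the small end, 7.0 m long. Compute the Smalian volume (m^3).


Smalian: V = (A1 + A2)/2 * L,  A = pi*(D/200)^2
A1 = pi*(21.3/200)^2 = 0.035633 m^2
A2 = pi*(14.2/200)^2 = 0.015837 m^2
V = (0.035633+0.015837)/2*7.0 = 0.1801 m^3

0.1801


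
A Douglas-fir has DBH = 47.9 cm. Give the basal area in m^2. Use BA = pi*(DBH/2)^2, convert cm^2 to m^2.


Formula: BA = pi * (DBH/2)^2 / 10000  (cm^2 to m^2)
Radius = DBH/2 = 47.9/2 = 23.95 cm
BA = pi * 23.95^2 / 10000
   = 1802.0254 cm^2 / 10000
   = 0.1802 m^2

0.1802


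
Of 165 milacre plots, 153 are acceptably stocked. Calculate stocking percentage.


Formula: Stocking % = stocked plots / total plots * 100
Stocking = 153 / 165 * 100
Stocking = 0.9273 * 100 = 92.7%

92.7


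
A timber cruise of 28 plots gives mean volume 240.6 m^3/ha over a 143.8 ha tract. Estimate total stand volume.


Formula: Total Volume = Mean Volume per ha * Total Area
Total Volume = 240.6 m^3/ha * 143.8 ha
Total Volume = 34598 m^3

34598


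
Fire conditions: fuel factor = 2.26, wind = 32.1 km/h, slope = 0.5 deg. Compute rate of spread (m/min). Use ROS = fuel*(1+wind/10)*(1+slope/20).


Formula: ROS = fuel * (1 + wind/10) * (1 + slope/20)
Wind factor = 1 + 32.1/10 = 4.21
Slope factor = 1 + 0.5/20 = 1.025
ROS = 2.26 * 4.21 * 1.025 = 9.75 m/min

9.75


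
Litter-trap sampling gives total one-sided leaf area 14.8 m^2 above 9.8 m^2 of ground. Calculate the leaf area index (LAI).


Formula: LAI = total leaf area / ground area  (dimensionless)
LAI = 14.8 m^2 / 9.8 m^2
LAI = 1.51

1.51


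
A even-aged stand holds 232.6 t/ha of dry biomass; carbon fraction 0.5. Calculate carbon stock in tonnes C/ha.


Formula: Carbon Stock = Biomass * Carbon Fraction
C = 232.6 t/ha * 0.5
C = 116.3 t C/ha

116.3


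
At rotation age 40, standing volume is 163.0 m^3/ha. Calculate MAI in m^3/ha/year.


Formula: MAI = Total Volume / Stand Age
MAI = 163.0 m^3/ha / 40 years
MAI = 4.08 m^3/ha/year

4.08


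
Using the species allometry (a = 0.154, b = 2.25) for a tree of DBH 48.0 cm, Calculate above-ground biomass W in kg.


Formula: W = a * DBH^b  (allometric power law)
DBH^b = 48.0^2.25 = 6064.4691
W = 0.154 * 6064.4691 = 933.9 kg

933.9


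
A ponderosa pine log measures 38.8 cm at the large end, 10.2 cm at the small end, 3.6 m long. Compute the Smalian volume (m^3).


Smalian: V = (A1 + A2)/2 * L,  A = pi*(D/200)^2
A1 = pi*(38.8/200)^2 = 0.118237 m^2
A2 = pi*(10.2/200)^2 = 0.008171 m^2
V = (0.118237+0.008171)/2*3.6 = 0.2275 m^3

0.2275


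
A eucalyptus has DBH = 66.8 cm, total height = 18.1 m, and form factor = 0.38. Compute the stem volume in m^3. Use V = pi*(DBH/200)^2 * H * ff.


Formula: V = pi * (DBH/200)^2 * H * ff
Radius = DBH/200 = 66.8/200 = 0.334 m
Radius^2 = 0.334^2 = 0.111556 m^2
V = pi * 0.111556 * 18.1 * 0.38
V = 2.41 m^3

2.41


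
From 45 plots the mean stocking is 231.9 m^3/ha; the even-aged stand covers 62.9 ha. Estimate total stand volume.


Formula: Total Volume = Mean Volume per ha * Total Area
Total Volume = 231.9 m^3/ha * 62.9 ha
Total Volume = 14587 m^3

14587


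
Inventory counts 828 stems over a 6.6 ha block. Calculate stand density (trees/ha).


Formula: Stand Density = N_trees / Area_ha
Density = 828 trees / 6.6 ha
Density = 125 trees/ha

125


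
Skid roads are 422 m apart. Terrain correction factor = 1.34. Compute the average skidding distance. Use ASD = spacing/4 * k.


Formula: ASD = (spacing / 4) * correction
Uncorrected distance = spacing / 4 = 422 / 4 = 105.5 m
ASD = 105.5 * 1.34 = 141 m

141


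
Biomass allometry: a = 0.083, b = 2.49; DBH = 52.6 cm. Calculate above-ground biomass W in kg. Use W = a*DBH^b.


Formula: W = a * DBH^b  (allometric power law)
DBH^b = 52.6^2.49 = 19286.548
W = 0.083 * 19286.548 = 1600.8 kg

1600.8


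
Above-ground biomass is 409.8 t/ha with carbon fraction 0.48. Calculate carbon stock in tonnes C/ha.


Formula: Carbon Stock = Biomass * Carbon Fraction
C = 409.8 t/ha * 0.48
C = 196.7 t C/ha

196.7


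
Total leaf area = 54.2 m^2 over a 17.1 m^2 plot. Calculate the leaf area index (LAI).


Formula: LAI = total leaf area / ground area  (dimensionless)
LAI = 54.2 m^2 / 17.1 m^2
LAI = 3.17

3.17


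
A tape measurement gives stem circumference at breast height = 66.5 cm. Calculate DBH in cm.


Formula: DBH = C / pi
DBH = 66.5 / pi
pi = 3.14159...
DBH = 21.2 cm

21.2


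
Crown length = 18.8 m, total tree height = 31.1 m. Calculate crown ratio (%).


Formula: Crown Ratio = (Crown Length / Total Height) * 100
CR = (18.8 m / 31.1 m) * 100
CR = 0.6045 * 100 = 60.5%

60.5


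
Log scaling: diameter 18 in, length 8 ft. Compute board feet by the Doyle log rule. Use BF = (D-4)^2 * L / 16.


Doyle: BF = (D - 4)^2 * L / 16
Adjusted diameter = 18 - 4 = 14 in
(D-4)^2 = 14^2 = 196
BF = 196 * 8 / 16 = 98 BF

98


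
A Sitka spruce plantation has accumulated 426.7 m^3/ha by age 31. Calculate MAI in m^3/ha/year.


Formula: MAI = Total Volume / Stand Age
MAI = 426.7 m^3/ha / 31 years
MAI = 13.76 m^3/ha/year

13.76


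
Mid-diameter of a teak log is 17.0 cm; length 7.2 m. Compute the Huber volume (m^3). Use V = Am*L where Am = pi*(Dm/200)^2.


Huber: V = Am * L,  Am = pi*(Dm/200)^2
Am = pi*(17.0/200)^2 = 0.022698 m^2
V = 0.022698*7.2 = 0.1634 m^3

0.1634


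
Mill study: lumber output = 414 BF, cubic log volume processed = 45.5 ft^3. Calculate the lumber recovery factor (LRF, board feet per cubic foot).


Formula: LRF = Lumber Output (BF) / Log Input (ft^3)
LRF = 414 BF / 45.5 ft^3
LRF = 9.1 BF/ft^3

9.1


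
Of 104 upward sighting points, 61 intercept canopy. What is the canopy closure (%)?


Formula: Canopy closure = covered points / total points * 100
Closure = 61 / 104 * 100
Closure = 0.5865 * 100 = 58.7%

58.7


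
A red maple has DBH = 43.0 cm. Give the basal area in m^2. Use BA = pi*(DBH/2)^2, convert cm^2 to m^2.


Formula: BA = pi * (DBH/2)^2 / 10000  (cm^2 to m^2)
Radius = DBH/2 = 43.0/2 = 21.5 cm
BA = pi * 21.5^2 / 10000
   = 1452.2012 cm^2 / 10000
   = 0.1452 m^2

0.1452


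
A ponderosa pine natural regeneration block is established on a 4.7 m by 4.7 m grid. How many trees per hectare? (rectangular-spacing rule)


Formula: TPH = 10000 m^2/ha / (spacing_x * spacing_y)
Area per tree = 4.7 m * 4.7 m = 22.09 m^2
TPH = 10000 / 22.09 = 453 trees/ha

453


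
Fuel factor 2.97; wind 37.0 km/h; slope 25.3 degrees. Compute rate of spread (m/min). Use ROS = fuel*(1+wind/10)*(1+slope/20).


Formula: ROS = fuel * (1 + wind/10) * (1 + slope/20)
Wind factor = 1 + 37.0/10 = 4.7
Slope factor = 1 + 25.3/20 = 2.265
ROS = 2.97 * 4.7 * 2.265 = 31.62 m/min

31.62


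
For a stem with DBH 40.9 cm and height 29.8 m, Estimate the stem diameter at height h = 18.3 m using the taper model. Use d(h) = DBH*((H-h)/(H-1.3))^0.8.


Taper: d(h) = DBH * ((H - h) / (H - 1.3))^0.8
Numerator = H - h = 29.8 - 18.3 = 11.5 m
Denominator = H - 1.3 = 29.8 - 1.3 = 28.5 m
Ratio = 11.5 / 28.5 = 0.40351
d = 40.9 * 0.40351^0.8 = 19.8 cm

19.8


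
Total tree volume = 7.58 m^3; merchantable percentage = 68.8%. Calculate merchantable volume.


Formula: MV = V_total * (merchantable_pct / 100)
Merchantable fraction = 68.8% / 100 = 0.688
MV = 7.58 m^3 * 0.688 = 5.215 m^3

5.215


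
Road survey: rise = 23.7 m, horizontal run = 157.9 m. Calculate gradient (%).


Formula: Gradient = rise / run * 100
Gradient = 23.7 / 157.9 * 100 = 15.0%

15.0


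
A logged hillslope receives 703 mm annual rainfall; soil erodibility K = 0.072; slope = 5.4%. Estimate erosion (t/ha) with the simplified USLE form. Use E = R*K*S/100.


Formula: E = R * K * S / 100  (simplified USLE)
R * K = 703 * 0.072 = 50.616
E = 50.616 * 5.4 / 100 = 2.73 t/ha

2.73


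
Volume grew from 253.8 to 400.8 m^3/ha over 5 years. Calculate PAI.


Formula: PAI = (V_T2 - V_T1) / (T2 - T1)
Volume increment = 400.8 - 253.8 = 147.0 m^3/ha
PAI = 147.0 / 5 = 29.4 m^3/ha/year

29.4


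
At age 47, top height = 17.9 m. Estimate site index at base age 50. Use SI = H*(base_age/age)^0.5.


Formula: SI = H_dom * (base_age / age)^0.5
Age ratio = 50 / 47 = 1.06383
sqrt(age_ratio) = 1.03142
SI = 17.9 * 1.03142 = 18.5 m

18.5


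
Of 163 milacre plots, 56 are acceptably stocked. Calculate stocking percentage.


Formula: Stocking % = stocked plots / total plots * 100
Stocking = 56 / 163 * 100
Stocking = 0.3436 * 100 = 34.4%

34.4


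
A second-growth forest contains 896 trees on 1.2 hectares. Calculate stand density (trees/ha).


Formula: Stand Density = N_trees / Area_ha
Density = 896 trees / 1.2 ha
Density = 747 trees/ha

747


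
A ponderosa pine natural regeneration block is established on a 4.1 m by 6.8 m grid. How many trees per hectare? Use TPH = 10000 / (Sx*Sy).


Formula: TPH = 10000 m^2/ha / (spacing_x * spacing_y)
Area per tree = 4.1 m * 6.8 m = 27.88 m^2
TPH = 10000 / 27.88 = 359 trees/ha

359


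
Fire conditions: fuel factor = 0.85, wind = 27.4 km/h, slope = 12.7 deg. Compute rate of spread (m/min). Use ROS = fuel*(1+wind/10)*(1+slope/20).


Formula: ROS = fuel * (1 + wind/10) * (1 + slope/20)
Wind factor = 1 + 27.4/10 = 3.74
Slope factor = 1 + 12.7/20 = 1.635
ROS = 0.85 * 3.74 * 1.635 = 5.2 m/min

5.2


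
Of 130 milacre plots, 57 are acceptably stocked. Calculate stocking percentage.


Formula: Stocking % = stocked plots / total plots * 100
Stocking = 57 / 130 * 100
Stocking = 0.4385 * 100 = 43.8%

43.8


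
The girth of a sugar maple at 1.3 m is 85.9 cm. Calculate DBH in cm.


Formula: DBH = C / pi
DBH = 85.9 / pi
pi = 3.14159...
DBH = 27.3 cm

27.3


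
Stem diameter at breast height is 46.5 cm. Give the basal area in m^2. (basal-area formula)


Formula: BA = pi * (DBH/2)^2 / 10000  (cm^2 to m^2)
Radius = DBH/2 = 46.5/2 = 23.25 cm
BA = pi * 23.25^2 / 10000
   = 1698.2272 cm^2 / 10000
   = 0.1698 m^2

0.1698


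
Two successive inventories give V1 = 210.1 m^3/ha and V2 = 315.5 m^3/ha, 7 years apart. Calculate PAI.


Formula: PAI = (V_T2 - V_T1) / (T2 - T1)
Volume increment = 315.5 - 210.1 = 105.4 m^3/ha
PAI = 105.4 / 7 = 15.06 m^3/ha/year

15.06


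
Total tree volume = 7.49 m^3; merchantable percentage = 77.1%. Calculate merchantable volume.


Formula: MV = V_total * (merchantable_pct / 100)
Merchantable fraction = 77.1% / 100 = 0.771
MV = 7.49 m^3 * 0.771 = 5.775 m^3

5.775


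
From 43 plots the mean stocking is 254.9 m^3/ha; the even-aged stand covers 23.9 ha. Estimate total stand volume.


Formula: Total Volume = Mean Volume per ha * Total Area
Total Volume = 254.9 m^3/ha * 23.9 ha
Total Volume = 6092 m^3

6092


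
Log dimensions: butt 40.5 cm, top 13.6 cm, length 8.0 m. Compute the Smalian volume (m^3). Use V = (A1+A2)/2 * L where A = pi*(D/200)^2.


Smalian: V = (A1 + A2)/2 * L,  A = pi*(D/200)^2
A1 = pi*(40.5/200)^2 = 0.128825 m^2
A2 = pi*(13.6/200)^2 = 0.014527 m^2
V = (0.128825+0.014527)/2*8.0 = 0.5734 m^3

0.5734


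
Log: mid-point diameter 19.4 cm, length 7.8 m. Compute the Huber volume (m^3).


Huber: V = Am * L,  Am = pi*(Dm/200)^2
Am = pi*(19.4/200)^2 = 0.029559 m^2
V = 0.029559*7.8 = 0.2306 m^3

0.2306
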